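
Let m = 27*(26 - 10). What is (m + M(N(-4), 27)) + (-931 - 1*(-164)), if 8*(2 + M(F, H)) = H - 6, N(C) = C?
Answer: -2675/8 ≈ -334.38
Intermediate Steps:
M(F, H) = -11/4 + H/8 (M(F, H) = -2 + (H - 6)/8 = -2 + (-6 + H)/8 = -2 + (-¾ + H/8) = -11/4 + H/8)
m = 432 (m = 27*16 = 432)
(m + M(N(-4), 27)) + (-931 - 1*(-164)) = (432 + (-11/4 + (⅛)*27)) + (-931 - 1*(-164)) = (432 + (-11/4 + 27/8)) + (-931 + 164) = (432 + 5/8) - 767 = 3461/8 - 767 = -2675/8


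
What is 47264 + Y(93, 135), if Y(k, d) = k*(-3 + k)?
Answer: 55634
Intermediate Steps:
47264 + Y(93, 135) = 47264 + 93*(-3 + 93) = 47264 + 93*90 = 47264 + 8370 = 55634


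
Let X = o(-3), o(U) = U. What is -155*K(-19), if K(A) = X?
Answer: 465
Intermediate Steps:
X = -3
K(A) = -3
-155*K(-19) = -155*(-3) = 465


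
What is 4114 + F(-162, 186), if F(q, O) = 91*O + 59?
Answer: 21099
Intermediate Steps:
F(q, O) = 59 + 91*O
4114 + F(-162, 186) = 4114 + (59 + 91*186) = 4114 + (59 + 16926) = 4114 + 16985 = 21099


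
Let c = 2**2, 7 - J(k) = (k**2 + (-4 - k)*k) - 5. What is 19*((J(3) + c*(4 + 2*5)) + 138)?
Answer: 4142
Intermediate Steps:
J(k) = 12 - k**2 - k*(-4 - k) (J(k) = 7 - ((k**2 + (-4 - k)*k) - 5) = 7 - ((k**2 + k*(-4 - k)) - 5) = 7 - (-5 + k**2 + k*(-4 - k)) = 7 + (5 - k**2 - k*(-4 - k)) = 12 - k**2 - k*(-4 - k))
c = 4
19*((J(3) + c*(4 + 2*5)) + 138) = 19*(((12 + 4*3) + 4*(4 + 2*5)) + 138) = 19*(((12 + 12) + 4*(4 + 10)) + 138) = 19*((24 + 4*14) + 138) = 19*((24 + 56) + 138) = 19*(80 + 138) = 19*218 = 4142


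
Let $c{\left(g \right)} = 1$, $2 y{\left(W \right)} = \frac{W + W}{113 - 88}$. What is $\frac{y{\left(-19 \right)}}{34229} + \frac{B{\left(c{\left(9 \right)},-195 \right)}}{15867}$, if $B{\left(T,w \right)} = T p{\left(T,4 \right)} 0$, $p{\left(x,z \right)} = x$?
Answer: $- \frac{19}{855725} \approx -2.2203 \cdot 10^{-5}$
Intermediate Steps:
$y{\left(W \right)} = \frac{W}{25}$ ($y{\left(W \right)} = \frac{\left(W + W\right) \frac{1}{113 - 88}}{2} = \frac{2 W \frac{1}{25}}{2} = \frac{\frac{2}{25} W}{2} = \frac{W}{25}$)
$B{\left(T,w \right)} = 0$ ($B{\left(T,w \right)} = T T 0 = T^{2} \cdot 0 = 0$)
$\frac{y{\left(-19 \right)}}{34229} + \frac{B{\left(c{\left(9 \right)},-195 \right)}}{15867} = \frac{\frac{1}{25} \left(-19\right)}{34229} + \frac{0}{15867} = \left(- \frac{19}{25}\right) \frac{1}{34229} + 0 \cdot \frac{1}{15867} = - \frac{19}{855725} + 0 = - \frac{19}{855725}$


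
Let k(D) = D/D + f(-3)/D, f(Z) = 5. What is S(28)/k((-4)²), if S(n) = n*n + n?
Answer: 1856/3 ≈ 618.67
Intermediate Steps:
S(n) = n + n² (S(n) = n² + n = n + n²)
k(D) = 1 + 5/D (k(D) = D/D + 5/D = 1 + 5/D)
S(28)/k((-4)²) = (28*(1 + 28))/(((5 + (-4)²)/((-4)²))) = (28*29)/(((5 + 16)/16)) = 812/(((1/16)*21)) = 812/(21/16) = 812*(16/21) = 1856/3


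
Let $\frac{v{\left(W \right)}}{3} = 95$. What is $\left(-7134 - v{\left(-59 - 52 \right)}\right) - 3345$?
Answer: $-10764$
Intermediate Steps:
$v{\left(W \right)} = 285$ ($v{\left(W \right)} = 3 \cdot 95 = 285$)
$\left(-7134 - v{\left(-59 - 52 \right)}\right) - 3345 = \left(-7134 - 285\right) - 3345 = -7419 - 3345 = -10764$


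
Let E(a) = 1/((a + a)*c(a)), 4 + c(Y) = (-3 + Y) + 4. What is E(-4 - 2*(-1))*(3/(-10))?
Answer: -3/200 ≈ -0.015000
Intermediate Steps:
c(Y) = -3 + Y (c(Y) = -4 + ((-3 + Y) + 4) = -4 + (1 + Y) = -3 + Y)
E(a) = 1/(2*a*(-3 + a)) (E(a) = 1/((a + a)*(-3 + a)) = 1/(((2*a))*(-3 + a)) = (1/(2*a))/(-3 + a) = 1/(2*a*(-3 + a)))
E(-4 - 2*(-1))*(3/(-10)) = (1/(2*(-4 - 2*(-1))*(-3 + (-4 - 2*(-1)))))*(3/(-10)) = (1/(2*(-4 + 2)*(-3 + (-4 + 2))))*(3*(-⅒)) = ((½)/(-2*(-3 - 2)))*(-3/10) = ((½)*(-½)/(-5))*(-3/10) = ((½)*(-½)*(-⅕))*(-3/10) = (1/20)*(-3/10) = -3/200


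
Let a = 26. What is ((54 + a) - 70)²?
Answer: 100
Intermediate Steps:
((54 + a) - 70)² = ((54 + 26) - 70)² = (80 - 70)² = 10² = 100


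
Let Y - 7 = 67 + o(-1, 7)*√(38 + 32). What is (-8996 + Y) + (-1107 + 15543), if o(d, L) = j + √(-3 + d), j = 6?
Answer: 5514 + 2*√70*(3 + I) ≈ 5564.2 + 16.733*I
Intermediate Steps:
o(d, L) = 6 + √(-3 + d)
Y = 74 + √70*(6 + 2*I) (Y = 7 + (67 + (6 + √(-3 - 1))*√(38 + 32)) = 7 + (67 + (6 + √(-4))*√70) = 7 + (67 + (6 + 2*I)*√70) = 7 + (67 + √70*(6 + 2*I)) = 74 + √70*(6 + 2*I) ≈ 124.2 + 16.733*I)
(-8996 + Y) + (-1107 + 15543) = (-8996 + (74 + 2*√70*(3 + I))) + (-1107 + 15543) = (-8922 + 2*√70*(3 + I)) + 14436 = 5514 + 2*√70*(3 + I)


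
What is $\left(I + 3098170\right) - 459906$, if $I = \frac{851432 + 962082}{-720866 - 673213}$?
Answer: $\frac{3677946625342}{1394079} \approx 2.6383 \cdot 10^{6}$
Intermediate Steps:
$I = - \frac{1813514}{1394079}$ ($I = \frac{1813514}{-1394079} = 1813514 \left(- \frac{1}{1394079}\right) = - \frac{1813514}{1394079} \approx -1.3009$)
$\left(I + 3098170\right) - 459906 = \left(- \frac{1813514}{1394079} + 3098170\right) - 459906 = \frac{4319091921916}{1394079} - 459906 = \frac{3677946625342}{1394079}$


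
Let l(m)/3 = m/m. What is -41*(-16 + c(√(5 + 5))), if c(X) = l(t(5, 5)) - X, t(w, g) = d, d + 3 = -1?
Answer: 533 + 41*√10 ≈ 662.65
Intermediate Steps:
d = -4 (d = -3 - 1 = -4)
t(w, g) = -4
l(m) = 3 (l(m) = 3*(m/m) = 3*1 = 3)
c(X) = 3 - X
-41*(-16 + c(√(5 + 5))) = -41*(-16 + (3 - √(5 + 5))) = -41*(-16 + (3 - √10)) = -41*(-13 - √10) = 533 + 41*√10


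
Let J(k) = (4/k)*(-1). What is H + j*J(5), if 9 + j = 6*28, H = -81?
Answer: -1041/5 ≈ -208.20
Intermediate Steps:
j = 159 (j = -9 + 6*28 = -9 + 168 = 159)
J(k) = -4/k
H + j*J(5) = -81 + 159*(-4/5) = -81 + 159*(-4*⅕) = -81 + 159*(-⅘) = -81 - 636/5 = -1041/5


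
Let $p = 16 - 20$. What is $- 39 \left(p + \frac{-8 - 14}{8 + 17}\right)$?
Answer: $\frac{4758}{25} \approx 190.32$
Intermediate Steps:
$p = -4$
$- 39 \left(p + \frac{-8 - 14}{8 + 17}\right) = - 39 \left(-4 + \frac{-8 - 14}{8 + 17}\right) = - 39 \left(-4 - \frac{22}{25}\right) = \left(-39\right) \left(- \frac{122}{25}\right) = \frac{4758}{25}$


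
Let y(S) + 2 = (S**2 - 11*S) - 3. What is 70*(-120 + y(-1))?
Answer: -7910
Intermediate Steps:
y(S) = -5 + S**2 - 11*S (y(S) = -2 + ((S**2 - 11*S) - 3) = -2 + (-3 + S**2 - 11*S) = -5 + S**2 - 11*S)
70*(-120 + y(-1)) = 70*(-120 + (-5 + (-1)**2 - 11*(-1))) = 70*(-120 + (-5 + 1 + 11)) = 70*(-120 + 7) = 70*(-113) = -7910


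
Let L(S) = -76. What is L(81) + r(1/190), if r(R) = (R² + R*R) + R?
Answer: -685852/9025 ≈ -75.995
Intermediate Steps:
r(R) = R + 2*R² (r(R) = (R² + R²) + R = 2*R² + R = R + 2*R²)
L(81) + r(1/190) = -76 + (1 + 2/190)/190 = -76 + (1 + 2*(1/190))/190 = -76 + (1 + 1/95)/190 = -76 + (1/190)*(96/95) = -76 + 48/9025 = -685852/9025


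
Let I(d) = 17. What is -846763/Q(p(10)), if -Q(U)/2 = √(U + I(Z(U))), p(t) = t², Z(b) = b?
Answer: 846763*√13/78 ≈ 39142.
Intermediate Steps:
Q(U) = -2*√(17 + U) (Q(U) = -2*√(U + 17) = -2*√(17 + U))
-846763/Q(p(10)) = -846763*(-1/(2*√(17 + 10²))) = -846763*(-1/(2*√(17 + 100))) = -846763*(-√13/78) = -(-846763)*√13/78 = 846763*√13/78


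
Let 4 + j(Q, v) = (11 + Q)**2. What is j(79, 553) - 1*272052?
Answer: -263956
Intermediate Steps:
j(Q, v) = -4 + (11 + Q)**2
j(79, 553) - 1*272052 = (-4 + (11 + 79)**2) - 1*272052 = (-4 + 90**2) - 272052 = (-4 + 8100) - 272052 = 8096 - 272052 = -263956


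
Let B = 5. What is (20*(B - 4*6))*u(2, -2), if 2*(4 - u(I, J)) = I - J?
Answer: -760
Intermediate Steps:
u(I, J) = 4 + J/2 - I/2 (u(I, J) = 4 - (I - J)/2 = 4 + (J/2 - I/2) = 4 + J/2 - I/2)
(20*(B - 4*6))*u(2, -2) = (20*(5 - 4*6))*(4 + (1/2)*(-2) - 1/2*2) = (20*(5 - 24))*(4 - 1 - 1) = (20*(-19))*2 = -380*2 = -760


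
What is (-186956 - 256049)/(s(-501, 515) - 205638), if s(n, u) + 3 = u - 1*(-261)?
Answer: 88601/40973 ≈ 2.1624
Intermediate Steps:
s(n, u) = 258 + u (s(n, u) = -3 + (u - 1*(-261)) = -3 + (u + 261) = -3 + (261 + u) = 258 + u)
(-186956 - 256049)/(s(-501, 515) - 205638) = (-186956 - 256049)/((258 + 515) - 205638) = -443005/(773 - 205638) = -443005/(-204865) = -443005*(-1/204865) = 88601/40973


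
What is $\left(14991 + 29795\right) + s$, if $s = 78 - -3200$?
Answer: $48064$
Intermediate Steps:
$s = 3278$ ($s = 78 + 3200 = 3278$)
$\left(14991 + 29795\right) + s = \left(14991 + 29795\right) + 3278 = 44786 + 3278 = 48064$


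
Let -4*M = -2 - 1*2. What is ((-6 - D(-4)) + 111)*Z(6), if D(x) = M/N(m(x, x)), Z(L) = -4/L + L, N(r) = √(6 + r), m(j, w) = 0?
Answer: 560 - 8*√6/9 ≈ 557.82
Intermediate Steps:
Z(L) = L - 4/L
M = 1 (M = -(-2 - 1*2)/4 = -(-2 - 2)/4 = -¼*(-4) = 1)
D(x) = √6/6 (D(x) = 1/√(6 + 0) = 1/√6 = 1*(√6/6) = √6/6)
((-6 - D(-4)) + 111)*Z(6) = ((-6 - √6/6) + 111)*(6 - 4/6) = ((-6 - √6/6) + 111)*(6 - 4*⅙) = (105 - √6/6)*(6 - ⅔) = (105 - √6/6)*(16/3) = 560 - 8*√6/9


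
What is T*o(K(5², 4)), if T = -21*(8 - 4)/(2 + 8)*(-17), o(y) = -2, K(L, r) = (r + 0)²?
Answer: -1428/5 ≈ -285.60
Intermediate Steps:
K(L, r) = r²
T = 714/5 (T = -84/10*(-17) = -21*⅖*(-17) = -42/5*(-17) = 714/5 ≈ 142.80)
T*o(K(5², 4)) = (714/5)*(-2) = -1428/5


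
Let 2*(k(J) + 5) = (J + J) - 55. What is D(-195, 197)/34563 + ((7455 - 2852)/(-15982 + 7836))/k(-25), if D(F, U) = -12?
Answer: 51157583/5396378795 ≈ 0.0094800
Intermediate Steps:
k(J) = -65/2 + J (k(J) = -5 + ((J + J) - 55)/2 = -5 + (2*J - 55)/2 = -5 + (-55 + 2*J)/2 = -5 + (-55/2 + J) = -65/2 + J)
D(-195, 197)/34563 + ((7455 - 2852)/(-15982 + 7836))/k(-25) = -12/34563 + ((7455 - 2852)/(-15982 + 7836))/(-65/2 - 25) = -12*1/34563 + (4603/(-8146))/(-115/2) = -4/11521 + (4603*(-1/8146))*(-2/115) = -4/11521 - 4603/8146*(-2/115) = -4/11521 + 4603/468395 = 51157583/5396378795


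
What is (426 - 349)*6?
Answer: 462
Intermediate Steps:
(426 - 349)*6 = 77*6 = 462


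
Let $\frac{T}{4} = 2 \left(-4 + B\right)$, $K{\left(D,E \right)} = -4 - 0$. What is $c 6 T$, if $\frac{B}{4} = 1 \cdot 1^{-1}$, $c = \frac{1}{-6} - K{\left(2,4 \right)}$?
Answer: $0$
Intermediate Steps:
$K{\left(D,E \right)} = -4$ ($K{\left(D,E \right)} = -4 + 0 = -4$)
$c = \frac{23}{6}$ ($c = \frac{1}{-6} - -4 = - \frac{1}{6} + 4 = \frac{23}{6} \approx 3.8333$)
$B = 4$ ($B = 4 \cdot 1 \cdot 1^{-1} = 4 \cdot 1 \cdot 1 = 4 \cdot 1 = 4$)
$T = 0$ ($T = 4 \cdot 2 \left(-4 + 4\right) = 4 \cdot 2 \cdot 0 = 4 \cdot 0 = 0$)
$c 6 T = \frac{23}{6} \cdot 6 \cdot 0 = 23 \cdot 0 = 0$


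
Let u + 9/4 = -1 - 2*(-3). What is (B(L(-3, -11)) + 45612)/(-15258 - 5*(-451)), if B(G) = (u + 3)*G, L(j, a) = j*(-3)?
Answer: -182655/52012 ≈ -3.5118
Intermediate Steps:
u = 11/4 (u = -9/4 + (-1 - 2*(-3)) = -9/4 + (-1 + 6) = -9/4 + 5 = 11/4 ≈ 2.7500)
L(j, a) = -3*j
B(G) = 23*G/4 (B(G) = (11/4 + 3)*G = 23*G/4)
(B(L(-3, -11)) + 45612)/(-15258 - 5*(-451)) = (23*(-3*(-3))/4 + 45612)/(-15258 - 5*(-451)) = ((23/4)*9 + 45612)/(-15258 + 2255) = (207/4 + 45612)/(-13003) = (182655/4)*(-1/13003) = -182655/52012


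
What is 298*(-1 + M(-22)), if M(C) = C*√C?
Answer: -298 - 6556*I*√22 ≈ -298.0 - 30750.0*I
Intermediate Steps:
M(C) = C^(3/2)
298*(-1 + M(-22)) = 298*(-1 + (-22)^(3/2)) = 298*(-1 - 22*I*√22) = -298 - 6556*I*√22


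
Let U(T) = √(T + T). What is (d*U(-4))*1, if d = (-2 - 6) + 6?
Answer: -4*I*√2 ≈ -5.6569*I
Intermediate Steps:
U(T) = √2*√T (U(T) = √(2*T) = √2*√T)
d = -2 (d = -8 + 6 = -2)
(d*U(-4))*1 = -2*√2*√(-4)*1 = -2*√2*2*I*1 = -4*I*√2*1 = -4*I*√2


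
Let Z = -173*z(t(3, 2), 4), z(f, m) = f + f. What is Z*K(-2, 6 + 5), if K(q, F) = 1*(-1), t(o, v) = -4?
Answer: -1384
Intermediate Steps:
K(q, F) = -1
z(f, m) = 2*f
Z = 1384 (Z = -346*(-4) = -173*(-8) = 1384)
Z*K(-2, 6 + 5) = 1384*(-1) = -1384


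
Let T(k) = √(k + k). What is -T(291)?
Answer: -√582 ≈ -24.125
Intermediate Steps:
T(k) = √2*√k (T(k) = √(2*k) = √2*√k)
-T(291) = -√2*√291 = -√582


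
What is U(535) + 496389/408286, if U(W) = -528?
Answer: -215078619/408286 ≈ -526.78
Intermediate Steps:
U(535) + 496389/408286 = -528 + 496389/408286 = -215078619/408286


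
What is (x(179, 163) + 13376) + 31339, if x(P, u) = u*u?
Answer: 71284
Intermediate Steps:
x(P, u) = u**2
(x(179, 163) + 13376) + 31339 = (163**2 + 13376) + 31339 = (26569 + 13376) + 31339 = 39945 + 31339 = 71284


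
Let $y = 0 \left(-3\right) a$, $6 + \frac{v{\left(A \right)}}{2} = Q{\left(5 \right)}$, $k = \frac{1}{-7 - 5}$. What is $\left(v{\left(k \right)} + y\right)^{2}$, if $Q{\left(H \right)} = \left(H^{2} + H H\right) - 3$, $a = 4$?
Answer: $6724$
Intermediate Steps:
$k = - \frac{1}{12}$ ($k = \frac{1}{-12} = - \frac{1}{12} \approx -0.083333$)
$Q{\left(H \right)} = -3 + 2 H^{2}$ ($Q{\left(H \right)} = \left(H^{2} + H^{2}\right) - 3 = 2 H^{2} - 3 = -3 + 2 H^{2}$)
$v{\left(A \right)} = 82$ ($v{\left(A \right)} = -12 + 2 \left(-3 + 2 \cdot 5^{2}\right) = -12 + 2 \left(-3 + 2 \cdot 25\right) = -12 + 2 \left(-3 + 50\right) = -12 + 2 \cdot 47 = -12 + 94 = 82$)
$y = 0$ ($y = 0 \left(-3\right) 4 = 0 \cdot 4 = 0$)
$\left(v{\left(k \right)} + y\right)^{2} = \left(82 + 0\right)^{2} = 82^{2} = 6724$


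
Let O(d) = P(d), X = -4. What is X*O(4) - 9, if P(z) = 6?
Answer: -33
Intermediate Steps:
O(d) = 6
X*O(4) - 9 = -4*6 - 9 = -24 - 9 = -33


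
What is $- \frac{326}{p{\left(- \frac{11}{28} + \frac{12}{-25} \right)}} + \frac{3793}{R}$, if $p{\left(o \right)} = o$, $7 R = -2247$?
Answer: $\frac{70934677}{196131} \approx 361.67$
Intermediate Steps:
$R = -321$ ($R = \frac{1}{7} \left(-2247\right) = -321$)
$- \frac{326}{p{\left(- \frac{11}{28} + \frac{12}{-25} \right)}} + \frac{3793}{R} = - \frac{326}{- \frac{11}{28} + \frac{12}{-25}} + \frac{3793}{-321} = - \frac{326}{\left(-11\right) \frac{1}{28} + 12 \left(- \frac{1}{25}\right)} + 3793 \left(- \frac{1}{321}\right) = - \frac{326}{- \frac{11}{28} - \frac{12}{25}} - \frac{3793}{321} = - \frac{326}{- \frac{611}{700}} - \frac{3793}{321} = \left(-326\right) \left(- \frac{700}{611}\right) - \frac{3793}{321} = \frac{228200}{611} - \frac{3793}{321} = \frac{70934677}{196131}$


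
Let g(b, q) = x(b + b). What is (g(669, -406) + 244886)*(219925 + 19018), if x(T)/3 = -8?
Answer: 58508060866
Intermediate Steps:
x(T) = -24 (x(T) = 3*(-8) = -24)
g(b, q) = -24
(g(669, -406) + 244886)*(219925 + 19018) = (-24 + 244886)*(219925 + 19018) = 244862*238943 = 58508060866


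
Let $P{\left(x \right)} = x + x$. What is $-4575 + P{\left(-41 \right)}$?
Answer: $-4657$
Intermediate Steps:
$P{\left(x \right)} = 2 x$
$-4575 + P{\left(-41 \right)} = -4575 + 2 \left(-41\right) = -4575 - 82 = -4657$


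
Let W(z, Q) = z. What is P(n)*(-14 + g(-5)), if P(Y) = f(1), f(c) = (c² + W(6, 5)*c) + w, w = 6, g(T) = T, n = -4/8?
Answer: -247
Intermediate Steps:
n = -½ (n = -4*⅛ = -½ ≈ -0.50000)
f(c) = 6 + c² + 6*c (f(c) = (c² + 6*c) + 6 = 6 + c² + 6*c)
P(Y) = 13 (P(Y) = 6 + 1² + 6*1 = 6 + 1 + 6 = 13)
P(n)*(-14 + g(-5)) = 13*(-14 - 5) = 13*(-19) = -247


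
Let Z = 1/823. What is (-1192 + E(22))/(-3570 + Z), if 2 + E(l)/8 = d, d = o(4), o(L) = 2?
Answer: 981016/2938109 ≈ 0.33389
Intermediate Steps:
Z = 1/823 ≈ 0.0012151
d = 2
E(l) = 0 (E(l) = -16 + 8*2 = -16 + 16 = 0)
(-1192 + E(22))/(-3570 + Z) = (-1192 + 0)/(-3570 + 1/823) = -1192/(-2938109/823) = -1192*(-823/2938109) = 981016/2938109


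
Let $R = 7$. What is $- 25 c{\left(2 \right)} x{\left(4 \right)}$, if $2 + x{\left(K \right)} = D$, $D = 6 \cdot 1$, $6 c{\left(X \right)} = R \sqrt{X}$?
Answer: $- \frac{350 \sqrt{2}}{3} \approx -164.99$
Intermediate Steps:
$c{\left(X \right)} = \frac{7 \sqrt{X}}{6}$
$D = 6$
$x{\left(K \right)} = 4$ ($x{\left(K \right)} = -2 + 6 = 4$)
$- 25 c{\left(2 \right)} x{\left(4 \right)} = - 25 \frac{7 \sqrt{2}}{6} \cdot 4 = - \frac{175 \sqrt{2}}{6} \cdot 4 = - \frac{350 \sqrt{2}}{3}$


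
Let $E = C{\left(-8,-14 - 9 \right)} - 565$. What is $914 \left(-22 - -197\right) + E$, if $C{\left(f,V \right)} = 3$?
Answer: $159388$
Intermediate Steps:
$E = -562$ ($E = 3 - 565 = -562$)
$914 \left(-22 - -197\right) + E = 914 \left(-22 - -197\right) - 562 = 914 \left(-22 + 197\right) - 562 = 914 \cdot 175 - 562 = 159950 - 562 = 159388$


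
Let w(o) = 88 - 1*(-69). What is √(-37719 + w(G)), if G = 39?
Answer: I*√37562 ≈ 193.81*I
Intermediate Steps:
w(o) = 157 (w(o) = 88 + 69 = 157)
√(-37719 + w(G)) = √(-37719 + 157) = √(-37562) = I*√37562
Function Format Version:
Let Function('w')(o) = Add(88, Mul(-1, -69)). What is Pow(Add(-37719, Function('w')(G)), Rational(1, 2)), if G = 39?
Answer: Mul(I, Pow(37562, Rational(1, 2))) ≈ Mul(193.81, I)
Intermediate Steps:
Function('w')(o) = 157 (Function('w')(o) = Add(88, 69) = 157)
Pow(Add(-37719, Function('w')(G)), Rational(1, 2)) = Pow(Add(-37719, 157), Rational(1, 2)) = Pow(-37562, Rational(1, 2)) = Mul(I, Pow(37562, Rational(1, 2)))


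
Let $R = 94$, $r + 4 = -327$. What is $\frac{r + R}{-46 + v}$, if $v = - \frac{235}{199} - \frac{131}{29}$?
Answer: $\frac{455909}{99450} \approx 4.5843$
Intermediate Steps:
$r = -331$ ($r = -4 - 327 = -331$)
$v = - \frac{32884}{5771}$ ($v = \left(-235\right) \frac{1}{199} - \frac{131}{29} = - \frac{235}{199} - \frac{131}{29} = - \frac{32884}{5771} \approx -5.6981$)
$\frac{r + R}{-46 + v} = \frac{-331 + 94}{-46 - \frac{32884}{5771}} = - \frac{237}{- \frac{298350}{5771}} = \left(-237\right) \left(- \frac{5771}{298350}\right) = \frac{455909}{99450}$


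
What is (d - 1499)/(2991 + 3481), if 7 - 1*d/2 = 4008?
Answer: -9501/6472 ≈ -1.4680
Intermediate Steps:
d = -8002 (d = 14 - 2*4008 = 14 - 8016 = -8002)
(d - 1499)/(2991 + 3481) = (-8002 - 1499)/(2991 + 3481) = -9501/6472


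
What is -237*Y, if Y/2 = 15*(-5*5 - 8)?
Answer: 234630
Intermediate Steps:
Y = -990 (Y = 2*(15*(-5*5 - 8)) = 2*(15*(-25 - 8)) = 2*(15*(-33)) = 2*(-495) = -990)
-237*Y = -237*(-990) = 234630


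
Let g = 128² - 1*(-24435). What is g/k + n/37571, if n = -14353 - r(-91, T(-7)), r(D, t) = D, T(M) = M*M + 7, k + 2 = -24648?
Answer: -1885168949/926125150 ≈ -2.0355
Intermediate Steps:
k = -24650 (k = -2 - 24648 = -24650)
g = 40819 (g = 16384 + 24435 = 40819)
T(M) = 7 + M² (T(M) = M² + 7 = 7 + M²)
n = -14262 (n = -14353 - 1*(-91) = -14353 + 91 = -14262)
g/k + n/37571 = 40819/(-24650) - 14262/37571 = 40819*(-1/24650) - 14262*1/37571 = -40819/24650 - 14262/37571 = -1885168949/926125150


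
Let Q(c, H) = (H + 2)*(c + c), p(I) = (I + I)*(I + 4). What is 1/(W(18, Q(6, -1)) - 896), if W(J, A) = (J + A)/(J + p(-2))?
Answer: -1/893 ≈ -0.0011198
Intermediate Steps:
p(I) = 2*I*(4 + I) (p(I) = (2*I)*(4 + I) = 2*I*(4 + I))
Q(c, H) = 2*c*(2 + H) (Q(c, H) = (2 + H)*(2*c) = 2*c*(2 + H))
W(J, A) = (A + J)/(-8 + J) (W(J, A) = (J + A)/(J + 2*(-2)*(4 - 2)) = (A + J)/(J + 2*(-2)*2) = (A + J)/(J - 8) = (A + J)/(-8 + J))
1/(W(18, Q(6, -1)) - 896) = 1/((2*6*(2 - 1) + 18)/(-8 + 18) - 896) = 1/((2*6*1 + 18)/10 - 896) = 1/((12 + 18)/10 - 896) = 1/((⅒)*30 - 896) = 1/(3 - 896) = 1/(-893) = -1/893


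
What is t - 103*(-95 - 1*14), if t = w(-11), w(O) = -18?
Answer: 11209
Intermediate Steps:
t = -18
t - 103*(-95 - 1*14) = -18 - 103*(-95 - 1*14) = -18 - 103*(-95 - 14) = -18 - 103*(-109) = -18 + 11227 = 11209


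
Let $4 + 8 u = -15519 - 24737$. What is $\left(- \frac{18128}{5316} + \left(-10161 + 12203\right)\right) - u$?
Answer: $\frac{18794957}{2658} \approx 7071.1$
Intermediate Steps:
$u = - \frac{10065}{2}$ ($u = - \frac{1}{2} + \frac{-15519 - 24737}{8} = - \frac{1}{2} + \frac{1}{8} \left(-40256\right) = - \frac{1}{2} - 5032 = - \frac{10065}{2} \approx -5032.5$)
$\left(- \frac{18128}{5316} + \left(-10161 + 12203\right)\right) - u = \left(- \frac{18128}{5316} + \left(-10161 + 12203\right)\right) - - \frac{10065}{2} = \left(\left(-18128\right) \frac{1}{5316} + 2042\right) + \frac{10065}{2} = \left(- \frac{4532}{1329} + 2042\right) + \frac{10065}{2} = \frac{2709286}{1329} + \frac{10065}{2} = \frac{18794957}{2658}$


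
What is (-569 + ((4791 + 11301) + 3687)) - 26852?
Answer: -7642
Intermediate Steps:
(-569 + ((4791 + 11301) + 3687)) - 26852 = (-569 + (16092 + 3687)) - 26852 = (-569 + 19779) - 26852 = 19210 - 26852 = -7642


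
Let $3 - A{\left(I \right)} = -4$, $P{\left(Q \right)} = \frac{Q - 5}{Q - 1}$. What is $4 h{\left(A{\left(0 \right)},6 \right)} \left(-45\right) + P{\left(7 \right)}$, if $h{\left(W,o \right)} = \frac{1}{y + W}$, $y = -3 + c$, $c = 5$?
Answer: $- \frac{59}{3} \approx -19.667$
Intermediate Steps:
$P{\left(Q \right)} = \frac{-5 + Q}{-1 + Q}$
$A{\left(I \right)} = 7$ ($A{\left(I \right)} = 3 - -4 = 3 + 4 = 7$)
$y = 2$ ($y = -3 + 5 = 2$)
$h{\left(W,o \right)} = \frac{1}{2 + W}$
$4 h{\left(A{\left(0 \right)},6 \right)} \left(-45\right) + P{\left(7 \right)} = \frac{4}{2 + 7} \left(-45\right) + \frac{-5 + 7}{-1 + 7} = \frac{4}{9} \left(-45\right) + \frac{1}{6} \cdot 2 = 4 \cdot \frac{1}{9} \left(-45\right) + \frac{1}{6} \cdot 2 = \frac{4}{9} \left(-45\right) + \frac{1}{3} = -20 + \frac{1}{3} = - \frac{59}{3}$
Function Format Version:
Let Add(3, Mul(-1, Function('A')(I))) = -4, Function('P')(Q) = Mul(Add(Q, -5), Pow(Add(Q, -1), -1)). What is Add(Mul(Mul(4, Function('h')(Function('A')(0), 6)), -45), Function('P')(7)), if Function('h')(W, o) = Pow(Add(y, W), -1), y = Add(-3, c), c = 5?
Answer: Rational(-59, 3) ≈ -19.667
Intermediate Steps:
Function('P')(Q) = Mul(Pow(Add(-1, Q), -1), Add(-5, Q)) (Function('P')(Q) = Mul(Add(-5, Q), Pow(Add(-1, Q), -1)) = Mul(Pow(Add(-1, Q), -1), Add(-5, Q)))
Function('A')(I) = 7 (Function('A')(I) = Add(3, Mul(-1, -4)) = Add(3, 4) = 7)
y = 2 (y = Add(-3, 5) = 2)
Function('h')(W, o) = Pow(Add(2, W), -1)
Add(Mul(Mul(4, Function('h')(Function('A')(0), 6)), -45), Function('P')(7)) = Add(Mul(Mul(4, Pow(Add(2, 7), -1)), -45), Mul(Pow(Add(-1, 7), -1), Add(-5, 7))) = Add(Mul(Mul(4, Pow(9, -1)), -45), Mul(Pow(6, -1), 2)) = Add(Mul(Mul(4, Rational(1, 9)), -45), Mul(Rational(1, 6), 2)) = Add(Mul(Rational(4, 9), -45), Rational(1, 3)) = Add(-20, Rational(1, 3)) = Rational(-59, 3)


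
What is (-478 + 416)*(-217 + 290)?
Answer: -4526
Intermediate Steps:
(-478 + 416)*(-217 + 290) = -62*73 = -4526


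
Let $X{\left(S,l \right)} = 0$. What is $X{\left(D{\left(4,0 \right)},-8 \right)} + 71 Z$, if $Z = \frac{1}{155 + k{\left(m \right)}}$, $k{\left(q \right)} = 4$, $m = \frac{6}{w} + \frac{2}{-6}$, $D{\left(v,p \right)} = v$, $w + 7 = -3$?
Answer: $\frac{71}{159} \approx 0.44654$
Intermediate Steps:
$w = -10$ ($w = -7 - 3 = -10$)
$m = - \frac{14}{15}$ ($m = \frac{6}{-10} + \frac{2}{-6} = 6 \left(- \frac{1}{10}\right) + 2 \left(- \frac{1}{6}\right) = - \frac{3}{5} - \frac{1}{3} = - \frac{14}{15} \approx -0.93333$)
$Z = \frac{1}{159}$ ($Z = \frac{1}{155 + 4} = \frac{1}{159} \approx 0.0062893$)
$X{\left(D{\left(4,0 \right)},-8 \right)} + 71 Z = 0 + 71 \cdot \frac{1}{159} = 0 + \frac{71}{159} = \frac{71}{159}$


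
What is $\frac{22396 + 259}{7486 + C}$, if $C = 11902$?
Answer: $\frac{22655}{19388} \approx 1.1685$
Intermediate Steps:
$\frac{22396 + 259}{7486 + C} = \frac{22396 + 259}{7486 + 11902} = \frac{22655}{19388}$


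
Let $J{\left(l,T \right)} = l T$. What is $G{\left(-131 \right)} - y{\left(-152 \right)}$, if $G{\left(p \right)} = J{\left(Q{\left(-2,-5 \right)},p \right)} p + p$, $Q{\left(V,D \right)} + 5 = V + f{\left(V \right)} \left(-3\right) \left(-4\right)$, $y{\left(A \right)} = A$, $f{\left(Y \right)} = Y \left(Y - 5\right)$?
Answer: $2762942$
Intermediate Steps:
$f{\left(Y \right)} = Y \left(-5 + Y\right)$
$Q{\left(V,D \right)} = -5 + V + 12 V \left(-5 + V\right)$ ($Q{\left(V,D \right)} = -5 + \left(V + V \left(-5 + V\right) \left(-3\right) \left(-4\right)\right) = -5 + \left(V + - 3 V \left(-5 + V\right) \left(-4\right)\right) = -5 + \left(V + 12 V \left(-5 + V\right)\right) = -5 + V + 12 V \left(-5 + V\right)$)
$J{\left(l,T \right)} = T l$
$G{\left(p \right)} = p + 161 p^{2}$ ($G{\left(p \right)} = p \left(-5 - 2 + 12 \left(-2\right) \left(-5 - 2\right)\right) p + p = p \left(-5 - 2 + 12 \left(-2\right) \left(-7\right)\right) p + p = p \left(-5 - 2 + 168\right) p + p = p 161 p + p = 161 p p + p = 161 p^{2} + p = p + 161 p^{2}$)
$G{\left(-131 \right)} - y{\left(-152 \right)} = - 131 \left(1 + 161 \left(-131\right)\right) - -152 = - 131 \left(1 - 21091\right) + 152 = \left(-131\right) \left(-21090\right) + 152 = 2762790 + 152 = 2762942$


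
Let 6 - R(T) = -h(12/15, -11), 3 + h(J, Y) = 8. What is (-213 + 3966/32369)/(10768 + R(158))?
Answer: -2296877/116301817 ≈ -0.019749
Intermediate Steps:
h(J, Y) = 5 (h(J, Y) = -3 + 8 = 5)
R(T) = 11 (R(T) = 6 - (-1)*5 = 6 - 1*(-5) = 6 + 5 = 11)
(-213 + 3966/32369)/(10768 + R(158)) = (-213 + 3966/32369)/(10768 + 11) = (-213 + 3966*(1/32369))/10779 = (-213 + 3966/32369)*(1/10779) = -6890631/32369*1/10779 = -2296877/116301817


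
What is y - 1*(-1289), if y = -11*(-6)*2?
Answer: 1421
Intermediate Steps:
y = 132 (y = 66*2 = 132)
y - 1*(-1289) = 132 - 1*(-1289) = 132 + 1289 = 1421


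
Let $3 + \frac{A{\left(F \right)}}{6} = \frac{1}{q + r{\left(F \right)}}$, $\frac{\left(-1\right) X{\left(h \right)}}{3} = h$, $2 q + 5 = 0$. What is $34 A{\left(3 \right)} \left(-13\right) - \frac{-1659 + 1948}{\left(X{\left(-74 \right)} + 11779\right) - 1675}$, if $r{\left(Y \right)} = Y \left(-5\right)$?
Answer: $\frac{2930136949}{361410} \approx 8107.5$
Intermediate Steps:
$r{\left(Y \right)} = - 5 Y$
$q = - \frac{5}{2}$ ($q = - \frac{5}{2} + \frac{1}{2} \cdot 0 = - \frac{5}{2} + 0 = - \frac{5}{2} \approx -2.5$)
$X{\left(h \right)} = - 3 h$
$A{\left(F \right)} = -18 + \frac{6}{- \frac{5}{2} - 5 F}$
$34 A{\left(3 \right)} \left(-13\right) - \frac{-1659 + 1948}{\left(X{\left(-74 \right)} + 11779\right) - 1675} = 34 \frac{6 \left(-17 - 90\right)}{5 \left(1 + 2 \cdot 3\right)} \left(-13\right) - \frac{-1659 + 1948}{\left(\left(-3\right) \left(-74\right) + 11779\right) - 1675} = 34 \frac{6 \left(-17 - 90\right)}{5 \left(1 + 6\right)} \left(-13\right) - \frac{289}{\left(222 + 11779\right) - 1675} = 34 \cdot \frac{6}{5} \cdot \frac{1}{7} \left(-107\right) \left(-13\right) - \frac{289}{12001 - 1675} = 34 \cdot \frac{6}{5} \cdot \frac{1}{7} \left(-107\right) \left(-13\right) - \frac{289}{10326} = 34 \left(- \frac{642}{35}\right) \left(-13\right) - 289 \cdot \frac{1}{10326} = \left(- \frac{21828}{35}\right) \left(-13\right) - \frac{289}{10326} = \frac{283764}{35} - \frac{289}{10326} = \frac{2930136949}{361410}$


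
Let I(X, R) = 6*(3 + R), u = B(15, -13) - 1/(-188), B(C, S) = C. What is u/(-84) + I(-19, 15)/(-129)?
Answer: -98545/97008 ≈ -1.0158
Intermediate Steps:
u = 2821/188 (u = 15 - 1/(-188) = 15 - 1*(-1/188) = 15 + 1/188 = 2821/188 ≈ 15.005)
I(X, R) = 18 + 6*R
u/(-84) + I(-19, 15)/(-129) = (2821/188)/(-84) + (18 + 6*15)/(-129) = (2821/188)*(-1/84) + (18 + 90)*(-1/129) = -403/2256 + 108*(-1/129) = -403/2256 - 36/43 = -98545/97008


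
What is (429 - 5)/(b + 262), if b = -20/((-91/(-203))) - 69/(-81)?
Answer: 148824/76601 ≈ 1.9428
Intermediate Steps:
b = -15361/351 (b = -20/((-91*(-1/203))) - 69*(-1/81) = -20/13/29 + 23/27 = -20*29/13 + 23/27 = -580/13 + 23/27 = -15361/351 ≈ -43.764)
(429 - 5)/(b + 262) = (429 - 5)/(-15361/351 + 262) = 424/(76601/351) = 424*(351/76601) = 148824/76601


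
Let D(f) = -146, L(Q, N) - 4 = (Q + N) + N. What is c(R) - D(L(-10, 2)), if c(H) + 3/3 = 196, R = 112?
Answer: 341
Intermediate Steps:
c(H) = 195 (c(H) = -1 + 196 = 195)
L(Q, N) = 4 + Q + 2*N (L(Q, N) = 4 + ((Q + N) + N) = 4 + ((N + Q) + N) = 4 + (Q + 2*N) = 4 + Q + 2*N)
c(R) - D(L(-10, 2)) = 195 - 1*(-146) = 195 + 146 = 341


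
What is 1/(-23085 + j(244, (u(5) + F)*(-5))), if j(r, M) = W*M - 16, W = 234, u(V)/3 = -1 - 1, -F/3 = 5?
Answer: 1/1469 ≈ 0.00068074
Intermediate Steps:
F = -15 (F = -3*5 = -15)
u(V) = -6 (u(V) = 3*(-1 - 1) = 3*(-2) = -6)
j(r, M) = -16 + 234*M (j(r, M) = 234*M - 16 = -16 + 234*M)
1/(-23085 + j(244, (u(5) + F)*(-5))) = 1/(-23085 + (-16 + 234*((-6 - 15)*(-5)))) = 1/(-23085 + (-16 + 234*(-21*(-5)))) = 1/(-23085 + (-16 + 234*105)) = 1/(-23085 + (-16 + 24570)) = 1/(-23085 + 24554) = 1/1469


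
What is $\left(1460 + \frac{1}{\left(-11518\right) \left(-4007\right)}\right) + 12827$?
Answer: $\frac{659382567663}{46152626} \approx 14287.0$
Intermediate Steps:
$\left(1460 + \frac{1}{\left(-11518\right) \left(-4007\right)}\right) + 12827 = \left(1460 - - \frac{1}{46152626}\right) + 12827 = \left(1460 + \frac{1}{46152626}\right) + 12827 = \frac{67382833961}{46152626} + 12827 = \frac{659382567663}{46152626}$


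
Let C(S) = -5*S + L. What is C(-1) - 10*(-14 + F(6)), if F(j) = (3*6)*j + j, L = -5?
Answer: -1000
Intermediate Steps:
F(j) = 19*j (F(j) = 18*j + j = 19*j)
C(S) = -5 - 5*S (C(S) = -5*S - 5 = -5 - 5*S)
C(-1) - 10*(-14 + F(6)) = (-5 - 5*(-1)) - 10*(-14 + 19*6) = (-5 + 5) - 10*(-14 + 114) = 0 - 10*100 = 0 - 1000 = -1000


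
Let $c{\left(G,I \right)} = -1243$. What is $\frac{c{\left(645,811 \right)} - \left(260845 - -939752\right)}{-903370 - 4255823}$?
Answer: $\frac{1201840}{5159193} \approx 0.23295$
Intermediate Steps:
$\frac{c{\left(645,811 \right)} - \left(260845 - -939752\right)}{-903370 - 4255823} = \frac{-1243 - \left(260845 - -939752\right)}{-903370 - 4255823} = \frac{-1243 - 1200597}{-5159193} = \left(-1243 - 1200597\right) \left(- \frac{1}{5159193}\right) = \left(-1201840\right) \left(- \frac{1}{5159193}\right) = \frac{1201840}{5159193}$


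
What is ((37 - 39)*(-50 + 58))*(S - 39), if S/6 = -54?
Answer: 5808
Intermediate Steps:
S = -324 (S = 6*(-54) = -324)
((37 - 39)*(-50 + 58))*(S - 39) = ((37 - 39)*(-50 + 58))*(-324 - 39) = -2*8*(-363) = -16*(-363) = 5808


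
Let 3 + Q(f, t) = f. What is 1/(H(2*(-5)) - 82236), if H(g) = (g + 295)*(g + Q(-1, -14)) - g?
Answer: -1/86216 ≈ -1.1599e-5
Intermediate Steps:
Q(f, t) = -3 + f
H(g) = -g + (-4 + g)*(295 + g) (H(g) = (g + 295)*(g + (-3 - 1)) - g = (295 + g)*(g - 4) - g = (295 + g)*(-4 + g) - g = (-4 + g)*(295 + g) - g = -g + (-4 + g)*(295 + g))
1/(H(2*(-5)) - 82236) = 1/((-1180 + (2*(-5))² + 290*(2*(-5))) - 82236) = 1/((-1180 + (-10)² + 290*(-10)) - 82236) = 1/((-1180 + 100 - 2900) - 82236) = 1/(-3980 - 82236) = 1/(-86216) = -1/86216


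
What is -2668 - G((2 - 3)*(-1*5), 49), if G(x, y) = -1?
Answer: -2667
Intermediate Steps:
-2668 - G((2 - 3)*(-1*5), 49) = -2668 - 1*(-1) = -2668 + 1 = -2667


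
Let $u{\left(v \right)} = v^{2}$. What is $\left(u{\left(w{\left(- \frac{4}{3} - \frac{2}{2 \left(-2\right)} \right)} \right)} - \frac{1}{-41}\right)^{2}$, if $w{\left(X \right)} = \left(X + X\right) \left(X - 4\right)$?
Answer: $\frac{743645797801}{176464656} \approx 4214.1$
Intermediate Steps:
$w{\left(X \right)} = 2 X \left(-4 + X\right)$
$\left(u{\left(w{\left(- \frac{4}{3} - \frac{2}{2 \left(-2\right)} \right)} \right)} - \frac{1}{-41}\right)^{2} = \left(\left(2 \left(- \frac{4}{3} - \frac{2}{2 \left(-2\right)}\right) \left(-4 - \left(- \frac{1}{2} + \frac{4}{3}\right)\right)\right)^{2} - \frac{1}{-41}\right)^{2} = \left(\left(2 \left(\left(-4\right) \frac{1}{3} - \frac{2}{-4}\right) \left(-4 - \left(\frac{4}{3} + \frac{2}{-4}\right)\right)\right)^{2} - - \frac{1}{41}\right)^{2} = \left(\left(2 \left(- \frac{4}{3} - - \frac{1}{2}\right) \left(-4 - \frac{5}{6}\right)\right)^{2} + \frac{1}{41}\right)^{2} = \left(\left(2 \left(- \frac{4}{3} + \frac{1}{2}\right) \left(-4 + \left(- \frac{4}{3} + \frac{1}{2}\right)\right)\right)^{2} + \frac{1}{41}\right)^{2} = \left(\left(2 \left(- \frac{5}{6}\right) \left(-4 - \frac{5}{6}\right)\right)^{2} + \frac{1}{41}\right)^{2} = \left(\left(2 \left(- \frac{5}{6}\right) \left(- \frac{29}{6}\right)\right)^{2} + \frac{1}{41}\right)^{2} = \left(\left(\frac{145}{18}\right)^{2} + \frac{1}{41}\right)^{2} = \left(\frac{21025}{324} + \frac{1}{41}\right)^{2} = \left(\frac{862349}{13284}\right)^{2} = \frac{743645797801}{176464656}$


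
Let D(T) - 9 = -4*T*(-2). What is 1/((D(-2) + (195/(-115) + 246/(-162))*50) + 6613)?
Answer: 621/4002526 ≈ 0.00015515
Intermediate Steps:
D(T) = 9 + 8*T (D(T) = 9 - 4*T*(-2) = 9 + 8*T)
1/((D(-2) + (195/(-115) + 246/(-162))*50) + 6613) = 1/(((9 + 8*(-2)) + (195/(-115) + 246/(-162))*50) + 6613) = 1/(((9 - 16) + (195*(-1/115) + 246*(-1/162))*50) + 6613) = 1/((-7 + (-39/23 - 41/27)*50) + 6613) = 1/((-7 - 1996/621*50) + 6613) = 1/((-7 - 99800/621) + 6613) = 1/(-104147/621 + 6613) = 1/(4002526/621) = 621/4002526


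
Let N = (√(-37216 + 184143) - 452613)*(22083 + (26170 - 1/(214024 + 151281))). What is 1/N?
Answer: -55113930655/1203683804639440220696 - 6940795*√407/3611051413918320662088 ≈ -4.5827e-11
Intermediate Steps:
N = -7978237487234532/365305 + 334914181116*√407/365305 (N = (√146927 - 452613)*(22083 + (26170 - 1/365305)) = (19*√407 - 452613)*(22083 + (26170 - 1*1/365305)) = (-452613 + 19*√407)*(22083 + (26170 - 1/365305)) = (-452613 + 19*√407)*(22083 + 9560031849/365305) = (-452613 + 19*√407)*(17627062164/365305) = -7978237487234532/365305 + 334914181116*√407/365305 ≈ -2.1821e+10)
1/N = 1/(-7978237487234532/365305 + 334914181116*√407/365305)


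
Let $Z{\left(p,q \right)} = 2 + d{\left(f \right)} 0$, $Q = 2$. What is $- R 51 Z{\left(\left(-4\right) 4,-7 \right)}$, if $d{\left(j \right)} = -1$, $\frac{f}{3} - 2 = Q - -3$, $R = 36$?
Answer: $-3672$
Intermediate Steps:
$f = 21$ ($f = 6 + 3 \left(2 - -3\right) = 6 + 3 \left(2 + 3\right) = 6 + 3 \cdot 5 = 6 + 15 = 21$)
$Z{\left(p,q \right)} = 2$ ($Z{\left(p,q \right)} = 2 - 0 = 2 + 0 = 2$)
$- R 51 Z{\left(\left(-4\right) 4,-7 \right)} = - 36 \cdot 51 \cdot 2 = - 1836 \cdot 2 = \left(-1\right) 3672 = -3672$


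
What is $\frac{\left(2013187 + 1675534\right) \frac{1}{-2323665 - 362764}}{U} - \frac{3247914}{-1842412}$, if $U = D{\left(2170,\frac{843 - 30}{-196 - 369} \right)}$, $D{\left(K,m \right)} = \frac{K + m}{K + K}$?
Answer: $- \frac{7412252747160113}{7523972197773746} \approx -0.98515$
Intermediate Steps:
$D{\left(K,m \right)} = \frac{K + m}{2 K}$
$U = \frac{1225237}{2452100}$ ($U = \frac{2170 + \frac{843 - 30}{-196 - 369}}{2 \cdot 2170} = \frac{1}{2} \cdot \frac{1}{2170} \left(2170 + \frac{813}{-565}\right) = \frac{1}{2} \cdot \frac{1}{2170} \left(2170 + 813 \left(- \frac{1}{565}\right)\right) = \frac{1}{2} \cdot \frac{1}{2170} \left(2170 - \frac{813}{565}\right) = \frac{1}{2} \cdot \frac{1}{2170} \cdot \frac{1225237}{565} = \frac{1225237}{2452100} \approx 0.49967$)
$\frac{\left(2013187 + 1675534\right) \frac{1}{-2323665 - 362764}}{U} - \frac{3247914}{-1842412} = \frac{\left(2013187 + 1675534\right) \frac{1}{-2323665 - 362764}}{\frac{1225237}{2452100}} - \frac{3247914}{-1842412} = \frac{3688721}{-2686429} \cdot \frac{2452100}{1225237} - - \frac{1623957}{921206} = 3688721 \left(- \frac{1}{2686429}\right) \frac{2452100}{1225237} + \frac{1623957}{921206} = \left(- \frac{118991}{86659}\right) \frac{2452100}{1225237} + \frac{1623957}{921206} = - \frac{291777831100}{106177813183} + \frac{1623957}{921206} = - \frac{7412252747160113}{7523972197773746}$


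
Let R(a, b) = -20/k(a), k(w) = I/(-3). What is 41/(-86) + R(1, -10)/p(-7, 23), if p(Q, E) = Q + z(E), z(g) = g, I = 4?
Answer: 317/688 ≈ 0.46076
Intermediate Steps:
k(w) = -4/3 (k(w) = 4/(-3) = 4*(-⅓) = -4/3)
R(a, b) = 15 (R(a, b) = -20/(-4/3) = -20*(-¾) = 15)
p(Q, E) = E + Q (p(Q, E) = Q + E = E + Q)
41/(-86) + R(1, -10)/p(-7, 23) = 41/(-86) + 15/(23 - 7) = 41*(-1/86) + 15/16 = -41/86 + 15*(1/16) = -41/86 + 15/16 = 317/688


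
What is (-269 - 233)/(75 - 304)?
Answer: 502/229 ≈ 2.1921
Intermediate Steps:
(-269 - 233)/(75 - 304) = -502/(-229) = -502*(-1/229) = 502/229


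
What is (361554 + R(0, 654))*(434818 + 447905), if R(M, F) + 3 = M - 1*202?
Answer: 318971073327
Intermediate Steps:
R(M, F) = -205 + M (R(M, F) = -3 + (M - 1*202) = -3 + (M - 202) = -3 + (-202 + M) = -205 + M)
(361554 + R(0, 654))*(434818 + 447905) = (361554 + (-205 + 0))*(434818 + 447905) = (361554 - 205)*882723 = 361349*882723 = 318971073327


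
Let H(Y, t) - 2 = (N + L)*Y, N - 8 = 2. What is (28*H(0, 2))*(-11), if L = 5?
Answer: -616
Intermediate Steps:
N = 10 (N = 8 + 2 = 10)
H(Y, t) = 2 + 15*Y (H(Y, t) = 2 + (10 + 5)*Y = 2 + 15*Y)
(28*H(0, 2))*(-11) = (28*(2 + 15*0))*(-11) = (28*(2 + 0))*(-11) = (28*2)*(-11) = 56*(-11) = -616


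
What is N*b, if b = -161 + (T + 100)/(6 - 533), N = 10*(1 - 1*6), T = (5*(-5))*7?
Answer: 4238600/527 ≈ 8042.9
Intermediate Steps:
T = -175 (T = -25*7 = -175)
N = -50 (N = 10*(1 - 6) = 10*(-5) = -50)
b = -84772/527 (b = -161 + (-175 + 100)/(6 - 533) = -161 - 75/(-527) = -161 - 75*(-1/527) = -161 + 75/527 = -84772/527 ≈ -160.86)
N*b = -50*(-84772/527) = 4238600/527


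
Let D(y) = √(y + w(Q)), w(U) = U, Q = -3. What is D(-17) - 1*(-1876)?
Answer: 1876 + 2*I*√5 ≈ 1876.0 + 4.4721*I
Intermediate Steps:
D(y) = √(-3 + y) (D(y) = √(y - 3) = √(-3 + y))
D(-17) - 1*(-1876) = √(-3 - 17) - 1*(-1876) = √(-20) + 1876 = 2*I*√5 + 1876 = 1876 + 2*I*√5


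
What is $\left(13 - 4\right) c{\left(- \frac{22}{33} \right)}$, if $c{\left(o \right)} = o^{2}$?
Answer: $4$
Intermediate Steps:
$\left(13 - 4\right) c{\left(- \frac{22}{33} \right)} = \left(13 - 4\right) \left(- \frac{22}{33}\right)^{2} = \left(13 - 4\right) \left(\left(-22\right) \frac{1}{33}\right)^{2} = 9 \left(- \frac{2}{3}\right)^{2} = 9 \cdot \frac{4}{9} = 4$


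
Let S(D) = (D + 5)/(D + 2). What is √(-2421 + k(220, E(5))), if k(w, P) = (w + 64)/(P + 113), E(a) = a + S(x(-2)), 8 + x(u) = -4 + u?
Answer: I*√21827941/95 ≈ 49.179*I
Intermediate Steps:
x(u) = -12 + u (x(u) = -8 + (-4 + u) = -12 + u)
S(D) = (5 + D)/(2 + D)
E(a) = ¾ + a (E(a) = a + (5 + (-12 - 2))/(2 + (-12 - 2)) = a + (5 - 14)/(2 - 14) = a - 9/(-12) = a - 1/12*(-9) = a + ¾ = ¾ + a)
k(w, P) = (64 + w)/(113 + P)
√(-2421 + k(220, E(5))) = √(-2421 + (64 + 220)/(113 + (¾ + 5))) = √(-2421 + 284/(113 + 23/4)) = √(-2421 + 284/(475/4)) = √(-2421 + (4/475)*284) = √(-2421 + 1136/475) = √(-1148839/475) = I*√21827941/95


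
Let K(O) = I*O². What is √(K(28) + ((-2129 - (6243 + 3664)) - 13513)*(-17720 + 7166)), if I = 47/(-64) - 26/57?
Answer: √3504283191417/114 ≈ 16421.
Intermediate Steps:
I = -4343/3648 (I = 47*(-1/64) - 26*1/57 = -47/64 - 26/57 = -4343/3648 ≈ -1.1905)
K(O) = -4343*O²/3648
√(K(28) + ((-2129 - (6243 + 3664)) - 13513)*(-17720 + 7166)) = √(-4343/3648*28² + ((-2129 - (6243 + 3664)) - 13513)*(-17720 + 7166)) = √(-4343/3648*784 + ((-2129 - 1*9907) - 13513)*(-10554)) = √(-212807/228 + ((-2129 - 9907) - 13513)*(-10554)) = √(-212807/228 + (-12036 - 13513)*(-10554)) = √(-212807/228 - 25549*(-10554)) = √(-212807/228 + 269644146) = √(61478652481/228) = √3504283191417/114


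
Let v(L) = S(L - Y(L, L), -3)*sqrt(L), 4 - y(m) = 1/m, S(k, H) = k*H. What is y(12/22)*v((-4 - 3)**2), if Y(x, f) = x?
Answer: 0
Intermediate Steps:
S(k, H) = H*k
y(m) = 4 - 1/m
v(L) = 0 (v(L) = (-3*(L - L))*sqrt(L) = (-3*0)*sqrt(L) = 0*sqrt(L) = 0)
y(12/22)*v((-4 - 3)**2) = (4 - 1/(12/22))*0 = (4 - 1/(12*(1/22)))*0 = (4 - 1/6/11)*0 = (4 - 1*11/6)*0 = (4 - 11/6)*0 = (13/6)*0 = 0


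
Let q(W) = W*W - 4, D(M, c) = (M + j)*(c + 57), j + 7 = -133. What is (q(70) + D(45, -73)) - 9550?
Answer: -3134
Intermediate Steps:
j = -140 (j = -7 - 133 = -140)
D(M, c) = (-140 + M)*(57 + c) (D(M, c) = (M - 140)*(c + 57) = (-140 + M)*(57 + c))
q(W) = -4 + W**2 (q(W) = W**2 - 4 = -4 + W**2)
(q(70) + D(45, -73)) - 9550 = ((-4 + 70**2) + (-7980 - 140*(-73) + 57*45 + 45*(-73))) - 9550 = ((-4 + 4900) + (-7980 + 10220 + 2565 - 3285)) - 9550 = (4896 + 1520) - 9550 = 6416 - 9550 = -3134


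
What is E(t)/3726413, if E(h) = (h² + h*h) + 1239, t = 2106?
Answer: 8871711/3726413 ≈ 2.3808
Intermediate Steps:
E(h) = 1239 + 2*h² (E(h) = (h² + h²) + 1239 = 2*h² + 1239 = 1239 + 2*h²)
E(t)/3726413 = (1239 + 2*2106²)/3726413 = (1239 + 2*4435236)*(1/3726413) = (1239 + 8870472)*(1/3726413) = 8871711*(1/3726413) = 8871711/3726413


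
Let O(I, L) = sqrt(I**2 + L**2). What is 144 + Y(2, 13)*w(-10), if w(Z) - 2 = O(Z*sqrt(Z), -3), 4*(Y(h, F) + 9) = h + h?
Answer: 128 - 8*I*sqrt(991) ≈ 128.0 - 251.84*I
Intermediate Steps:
Y(h, F) = -9 + h/2 (Y(h, F) = -9 + (h + h)/4 = -9 + (2*h)/4 = -9 + h/2)
w(Z) = 2 + sqrt(9 + Z**3) (w(Z) = 2 + sqrt((Z*sqrt(Z))**2 + (-3)**2) = 2 + sqrt((Z**(3/2))**2 + 9) = 2 + sqrt(Z**3 + 9) = 2 + sqrt(9 + Z**3))
144 + Y(2, 13)*w(-10) = 144 + (-9 + (1/2)*2)*(2 + sqrt(9 + (-10)**3)) = 144 + (-9 + 1)*(2 + sqrt(9 - 1000)) = 144 - 8*(2 + sqrt(-991)) = 144 - 8*(2 + I*sqrt(991)) = 144 + (-16 - 8*I*sqrt(991)) = 128 - 8*I*sqrt(991)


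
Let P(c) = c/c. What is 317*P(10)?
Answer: 317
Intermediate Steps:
P(c) = 1
317*P(10) = 317*1 = 317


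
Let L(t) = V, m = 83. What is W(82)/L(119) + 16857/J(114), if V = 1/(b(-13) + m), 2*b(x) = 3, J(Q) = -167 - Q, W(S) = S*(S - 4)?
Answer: 151852965/281 ≈ 5.4040e+5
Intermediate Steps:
W(S) = S*(-4 + S)
b(x) = 3/2 (b(x) = (1/2)*3 = 3/2)
V = 2/169 (V = 1/(3/2 + 83) = 1/(169/2) = 2/169 ≈ 0.011834)
L(t) = 2/169
W(82)/L(119) + 16857/J(114) = (82*(-4 + 82))/(2/169) + 16857/(-167 - 1*114) = (82*78)*(169/2) + 16857/(-167 - 114) = 6396*(169/2) + 16857/(-281) = 540462 + 16857*(-1/281) = 540462 - 16857/281 = 151852965/281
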